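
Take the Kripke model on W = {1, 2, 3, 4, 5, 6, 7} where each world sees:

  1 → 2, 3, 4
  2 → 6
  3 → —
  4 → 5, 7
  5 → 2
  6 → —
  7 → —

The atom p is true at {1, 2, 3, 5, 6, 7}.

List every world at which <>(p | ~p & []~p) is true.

1: successors {2, 3, 4}; p | ~p & []~p there: 2:T, 3:T, 4:F. ✓
2: successors {6}; p | ~p & []~p there: 6:T. ✓
3: no successors, so <>(p | ~p & []~p) fails. ✗
4: successors {5, 7}; p | ~p & []~p there: 5:T, 7:T. ✓
5: successors {2}; p | ~p & []~p there: 2:T. ✓
6: no successors, so <>(p | ~p & []~p) fails. ✗
7: no successors, so <>(p | ~p & []~p) fails. ✗

{1, 2, 4, 5}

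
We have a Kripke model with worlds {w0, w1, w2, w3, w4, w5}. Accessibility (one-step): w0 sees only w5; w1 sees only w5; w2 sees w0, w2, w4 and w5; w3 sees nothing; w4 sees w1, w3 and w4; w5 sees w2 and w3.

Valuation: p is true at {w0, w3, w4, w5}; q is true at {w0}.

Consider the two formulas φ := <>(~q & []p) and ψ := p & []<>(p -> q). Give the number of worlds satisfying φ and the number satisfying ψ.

For <>(~q & []p):
w0: successors {w5}; ~q & []p there: w5:F. ✗
w1: successors {w5}; ~q & []p there: w5:F. ✗
w2: successors {w0, w2, w4, w5}; ~q & []p there: w0:F, w2:F, w4:F, w5:F. ✗
w3: no successors, so <>(~q & []p) fails. ✗
w4: successors {w1, w3, w4}; ~q & []p there: w1:T, w3:T, w4:F. ✓
w5: successors {w2, w3}; ~q & []p there: w2:F, w3:T. ✓
— 2 worlds.
For p & []<>(p -> q):
w0: p is T, []<>(p -> q) is T. ✓
w1: p is F, []<>(p -> q) is T. ✗
w2: p is F, []<>(p -> q) is F. ✗
w3: p is T, []<>(p -> q) is T. ✓
w4: p is T, []<>(p -> q) is F. ✗
w5: p is T, []<>(p -> q) is F. ✗
— 2 worlds.

2 and 2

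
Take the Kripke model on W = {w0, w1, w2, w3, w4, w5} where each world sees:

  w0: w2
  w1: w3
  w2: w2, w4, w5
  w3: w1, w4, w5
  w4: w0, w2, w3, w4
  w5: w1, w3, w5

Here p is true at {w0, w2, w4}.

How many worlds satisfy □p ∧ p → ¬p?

w0: □p ∧ p is T, ¬p is F. ✗
w1: □p ∧ p is F, ¬p is T. ✓
w2: □p ∧ p is F, ¬p is F. ✓
w3: □p ∧ p is F, ¬p is T. ✓
w4: □p ∧ p is F, ¬p is F. ✓
w5: □p ∧ p is F, ¬p is T. ✓
Satisfying worlds: {w1, w2, w3, w4, w5}.

5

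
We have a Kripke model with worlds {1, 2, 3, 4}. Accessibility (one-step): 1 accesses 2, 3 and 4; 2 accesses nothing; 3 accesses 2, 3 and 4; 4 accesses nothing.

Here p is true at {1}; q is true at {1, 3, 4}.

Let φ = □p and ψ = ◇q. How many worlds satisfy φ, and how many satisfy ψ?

For □p:
1: successors {2, 3, 4}; p there: 2:F, 3:F, 4:F. ✗
2: no successors, so □p holds vacuously. ✓
3: successors {2, 3, 4}; p there: 2:F, 3:F, 4:F. ✗
4: no successors, so □p holds vacuously. ✓
— 2 worlds.
For ◇q:
1: successors {2, 3, 4}; q there: 2:F, 3:T, 4:T. ✓
2: no successors, so ◇q fails. ✗
3: successors {2, 3, 4}; q there: 2:F, 3:T, 4:T. ✓
4: no successors, so ◇q fails. ✗
— 2 worlds.

2 and 2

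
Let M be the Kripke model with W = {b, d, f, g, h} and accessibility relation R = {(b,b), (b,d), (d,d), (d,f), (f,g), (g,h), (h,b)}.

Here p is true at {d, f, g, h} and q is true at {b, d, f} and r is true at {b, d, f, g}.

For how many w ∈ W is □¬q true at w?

b: successors {b, d}; ¬q there: b:F, d:F. ✗
d: successors {d, f}; ¬q there: d:F, f:F. ✗
f: successors {g}; ¬q there: g:T. ✓
g: successors {h}; ¬q there: h:T. ✓
h: successors {b}; ¬q there: b:F. ✗
Satisfying worlds: {f, g}.

2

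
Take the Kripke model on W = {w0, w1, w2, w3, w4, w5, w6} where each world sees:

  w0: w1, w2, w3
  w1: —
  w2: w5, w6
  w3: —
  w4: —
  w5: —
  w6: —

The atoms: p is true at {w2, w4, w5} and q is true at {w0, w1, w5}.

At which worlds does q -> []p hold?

w0: q is T, []p is F. ✗
w1: q is T, []p is T. ✓
w2: q is F, []p is F. ✓
w3: q is F, []p is T. ✓
w4: q is F, []p is T. ✓
w5: q is T, []p is T. ✓
w6: q is F, []p is T. ✓

{w1, w2, w3, w4, w5, w6}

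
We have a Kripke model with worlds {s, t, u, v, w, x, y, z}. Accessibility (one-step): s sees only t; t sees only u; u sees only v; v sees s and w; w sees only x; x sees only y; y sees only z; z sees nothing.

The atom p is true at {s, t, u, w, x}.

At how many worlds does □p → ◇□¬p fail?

3

s: □p is T, ◇□¬p is F. ✗
t: □p is T, ◇□¬p is T. ✓
u: □p is F, ◇□¬p is F. ✓
v: □p is T, ◇□¬p is F. ✗
w: □p is T, ◇□¬p is T. ✓
x: □p is F, ◇□¬p is T. ✓
y: □p is F, ◇□¬p is T. ✓
z: □p is T, ◇□¬p is F. ✗
Satisfying worlds: {t, u, w, x, y}.
So □p → ◇□¬p fails at the other 3 worlds.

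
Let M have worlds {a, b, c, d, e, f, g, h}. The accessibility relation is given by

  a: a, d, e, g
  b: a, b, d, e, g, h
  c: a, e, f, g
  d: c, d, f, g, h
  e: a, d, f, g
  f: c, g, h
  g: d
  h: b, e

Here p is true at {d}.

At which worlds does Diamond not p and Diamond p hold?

a: Diamond not p is T, Diamond p is T. ✓
b: Diamond not p is T, Diamond p is T. ✓
c: Diamond not p is T, Diamond p is F. ✗
d: Diamond not p is T, Diamond p is T. ✓
e: Diamond not p is T, Diamond p is T. ✓
f: Diamond not p is T, Diamond p is F. ✗
g: Diamond not p is F, Diamond p is T. ✗
h: Diamond not p is T, Diamond p is F. ✗

{a, b, d, e}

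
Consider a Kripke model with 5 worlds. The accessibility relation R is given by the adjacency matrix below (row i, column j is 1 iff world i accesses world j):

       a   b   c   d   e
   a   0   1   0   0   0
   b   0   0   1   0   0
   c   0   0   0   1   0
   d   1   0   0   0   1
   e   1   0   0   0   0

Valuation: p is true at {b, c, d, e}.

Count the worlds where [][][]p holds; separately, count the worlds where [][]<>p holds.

For [][][]p:
a: successors {b}; [][]p there: b:T. ✓
b: successors {c}; [][]p there: c:F. ✗
c: successors {d}; [][]p there: d:F. ✗
d: successors {a, e}; [][]p there: a:T, e:T. ✓
e: successors {a}; [][]p there: a:T. ✓
— 3 worlds.
For [][]<>p:
a: successors {b}; []<>p there: b:T. ✓
b: successors {c}; []<>p there: c:T. ✓
c: successors {d}; []<>p there: d:F. ✗
d: successors {a, e}; []<>p there: a:T, e:T. ✓
e: successors {a}; []<>p there: a:T. ✓
— 4 worlds.

3 and 4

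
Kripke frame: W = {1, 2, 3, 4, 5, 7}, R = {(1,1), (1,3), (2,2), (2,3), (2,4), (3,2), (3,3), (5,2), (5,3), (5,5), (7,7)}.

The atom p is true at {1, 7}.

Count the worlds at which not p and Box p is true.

1

1: not p is F, Box p is F. ✗
2: not p is T, Box p is F. ✗
3: not p is T, Box p is F. ✗
4: not p is T, Box p is T. ✓
5: not p is T, Box p is F. ✗
7: not p is F, Box p is T. ✗
Satisfying worlds: {4}.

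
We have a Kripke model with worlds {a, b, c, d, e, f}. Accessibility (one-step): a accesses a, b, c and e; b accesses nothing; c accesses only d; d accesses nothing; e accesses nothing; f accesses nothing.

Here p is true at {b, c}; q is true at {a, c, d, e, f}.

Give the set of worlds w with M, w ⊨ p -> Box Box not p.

a: p is F, Box Box not p is F. ✓
b: p is T, Box Box not p is T. ✓
c: p is T, Box Box not p is T. ✓
d: p is F, Box Box not p is T. ✓
e: p is F, Box Box not p is T. ✓
f: p is F, Box Box not p is T. ✓

{a, b, c, d, e, f}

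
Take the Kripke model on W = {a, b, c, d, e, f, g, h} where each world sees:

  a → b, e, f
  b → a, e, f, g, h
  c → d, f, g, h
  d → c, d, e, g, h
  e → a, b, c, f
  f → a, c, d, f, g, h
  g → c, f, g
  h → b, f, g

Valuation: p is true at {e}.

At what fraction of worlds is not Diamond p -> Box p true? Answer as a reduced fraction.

a: not Diamond p is F, Box p is F. ✓
b: not Diamond p is F, Box p is F. ✓
c: not Diamond p is T, Box p is F. ✗
d: not Diamond p is F, Box p is F. ✓
e: not Diamond p is T, Box p is F. ✗
f: not Diamond p is T, Box p is F. ✗
g: not Diamond p is T, Box p is F. ✗
h: not Diamond p is T, Box p is F. ✗
That's 3 of 8 worlds, so 3/8.

3/8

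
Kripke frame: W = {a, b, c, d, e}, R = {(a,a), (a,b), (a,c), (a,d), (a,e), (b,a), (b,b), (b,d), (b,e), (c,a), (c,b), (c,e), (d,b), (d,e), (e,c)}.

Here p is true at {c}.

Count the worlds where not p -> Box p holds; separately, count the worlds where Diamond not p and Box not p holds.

For not p -> Box p:
a: not p is T, Box p is F. ✗
b: not p is T, Box p is F. ✗
c: not p is F, Box p is F. ✓
d: not p is T, Box p is F. ✗
e: not p is T, Box p is T. ✓
— 2 worlds.
For Diamond not p and Box not p:
a: Diamond not p is T, Box not p is F. ✗
b: Diamond not p is T, Box not p is T. ✓
c: Diamond not p is T, Box not p is T. ✓
d: Diamond not p is T, Box not p is T. ✓
e: Diamond not p is F, Box not p is F. ✗
— 3 worlds.

2 and 3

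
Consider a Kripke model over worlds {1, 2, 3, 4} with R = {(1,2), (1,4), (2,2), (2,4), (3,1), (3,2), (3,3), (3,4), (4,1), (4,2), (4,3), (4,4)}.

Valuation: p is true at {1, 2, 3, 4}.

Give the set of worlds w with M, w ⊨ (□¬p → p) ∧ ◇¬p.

∅

1: □¬p → p is T, ◇¬p is F. ✗
2: □¬p → p is T, ◇¬p is F. ✗
3: □¬p → p is T, ◇¬p is F. ✗
4: □¬p → p is T, ◇¬p is F. ✗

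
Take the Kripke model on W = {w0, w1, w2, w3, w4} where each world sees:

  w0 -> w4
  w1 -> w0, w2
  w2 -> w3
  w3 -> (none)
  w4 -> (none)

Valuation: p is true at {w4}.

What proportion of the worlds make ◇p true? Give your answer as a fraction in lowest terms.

w0: successors {w4}; p there: w4:T. ✓
w1: successors {w0, w2}; p there: w0:F, w2:F. ✗
w2: successors {w3}; p there: w3:F. ✗
w3: no successors, so ◇p fails. ✗
w4: no successors, so ◇p fails. ✗
That's 1 of 5 worlds, so 1/5.

1/5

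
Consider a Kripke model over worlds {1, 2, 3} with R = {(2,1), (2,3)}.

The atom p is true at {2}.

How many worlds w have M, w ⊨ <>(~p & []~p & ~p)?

1

1: no successors, so <>(~p & []~p & ~p) fails. ✗
2: successors {1, 3}; ~p & []~p & ~p there: 1:T, 3:T. ✓
3: no successors, so <>(~p & []~p & ~p) fails. ✗
Satisfying worlds: {2}.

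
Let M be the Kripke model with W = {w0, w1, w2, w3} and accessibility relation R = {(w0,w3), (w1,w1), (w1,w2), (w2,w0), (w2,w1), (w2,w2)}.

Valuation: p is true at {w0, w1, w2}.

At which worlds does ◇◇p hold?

{w1, w2}

w0: successors {w3}; ◇p there: w3:F. ✗
w1: successors {w1, w2}; ◇p there: w1:T, w2:T. ✓
w2: successors {w0, w1, w2}; ◇p there: w0:F, w1:T, w2:T. ✓
w3: no successors, so ◇◇p fails. ✗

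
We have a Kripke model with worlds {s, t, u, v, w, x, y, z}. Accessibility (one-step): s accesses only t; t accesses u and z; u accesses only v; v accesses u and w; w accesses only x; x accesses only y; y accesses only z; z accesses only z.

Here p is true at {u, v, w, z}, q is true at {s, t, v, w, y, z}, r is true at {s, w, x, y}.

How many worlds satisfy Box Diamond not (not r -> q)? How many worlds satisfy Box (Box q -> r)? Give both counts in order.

For Box Diamond not (not r -> q):
s: successors {t}; Diamond not (not r -> q) there: t:T. ✓
t: successors {u, z}; Diamond not (not r -> q) there: u:F, z:F. ✗
u: successors {v}; Diamond not (not r -> q) there: v:T. ✓
v: successors {u, w}; Diamond not (not r -> q) there: u:F, w:F. ✗
w: successors {x}; Diamond not (not r -> q) there: x:F. ✗
x: successors {y}; Diamond not (not r -> q) there: y:F. ✗
y: successors {z}; Diamond not (not r -> q) there: z:F. ✗
z: successors {z}; Diamond not (not r -> q) there: z:F. ✗
— 2 worlds.
For Box (Box q -> r):
s: successors {t}; Box q -> r there: t:T. ✓
t: successors {u, z}; Box q -> r there: u:F, z:F. ✗
u: successors {v}; Box q -> r there: v:T. ✓
v: successors {u, w}; Box q -> r there: u:F, w:T. ✗
w: successors {x}; Box q -> r there: x:T. ✓
x: successors {y}; Box q -> r there: y:T. ✓
y: successors {z}; Box q -> r there: z:F. ✗
z: successors {z}; Box q -> r there: z:F. ✗
— 4 worlds.

2 and 4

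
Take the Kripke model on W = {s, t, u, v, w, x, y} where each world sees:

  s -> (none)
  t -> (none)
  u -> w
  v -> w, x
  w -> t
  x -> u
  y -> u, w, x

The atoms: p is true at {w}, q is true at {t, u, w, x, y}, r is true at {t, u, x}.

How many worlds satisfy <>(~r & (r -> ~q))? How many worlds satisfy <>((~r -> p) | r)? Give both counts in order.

For <>(~r & (r -> ~q)):
s: no successors, so <>(~r & (r -> ~q)) fails. ✗
t: no successors, so <>(~r & (r -> ~q)) fails. ✗
u: successors {w}; ~r & (r -> ~q) there: w:T. ✓
v: successors {w, x}; ~r & (r -> ~q) there: w:T, x:F. ✓
w: successors {t}; ~r & (r -> ~q) there: t:F. ✗
x: successors {u}; ~r & (r -> ~q) there: u:F. ✗
y: successors {u, w, x}; ~r & (r -> ~q) there: u:F, w:T, x:F. ✓
— 3 worlds.
For <>((~r -> p) | r):
s: no successors, so <>((~r -> p) | r) fails. ✗
t: no successors, so <>((~r -> p) | r) fails. ✗
u: successors {w}; (~r -> p) | r there: w:T. ✓
v: successors {w, x}; (~r -> p) | r there: w:T, x:T. ✓
w: successors {t}; (~r -> p) | r there: t:T. ✓
x: successors {u}; (~r -> p) | r there: u:T. ✓
y: successors {u, w, x}; (~r -> p) | r there: u:T, w:T, x:T. ✓
— 5 worlds.

3 and 5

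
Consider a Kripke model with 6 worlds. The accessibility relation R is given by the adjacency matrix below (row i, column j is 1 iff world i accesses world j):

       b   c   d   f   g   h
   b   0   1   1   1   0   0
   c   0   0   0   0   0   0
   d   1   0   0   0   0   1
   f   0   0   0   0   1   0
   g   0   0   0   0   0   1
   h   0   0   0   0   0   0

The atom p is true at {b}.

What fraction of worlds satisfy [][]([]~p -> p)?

b: successors {c, d, f}; []([]~p -> p) there: c:T, d:F, f:F. ✗
c: no successors, so [][]([]~p -> p) holds vacuously. ✓
d: successors {b, h}; []([]~p -> p) there: b:F, h:T. ✗
f: successors {g}; []([]~p -> p) there: g:F. ✗
g: successors {h}; []([]~p -> p) there: h:T. ✓
h: no successors, so [][]([]~p -> p) holds vacuously. ✓
That's 3 of 6 worlds, so 3/6 = 1/2.

1/2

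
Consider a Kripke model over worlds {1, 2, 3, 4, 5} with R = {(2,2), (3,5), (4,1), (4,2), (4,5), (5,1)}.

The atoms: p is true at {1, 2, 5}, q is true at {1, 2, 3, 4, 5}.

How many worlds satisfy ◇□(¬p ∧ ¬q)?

2

1: no successors, so ◇□(¬p ∧ ¬q) fails. ✗
2: successors {2}; □(¬p ∧ ¬q) there: 2:F. ✗
3: successors {5}; □(¬p ∧ ¬q) there: 5:F. ✗
4: successors {1, 2, 5}; □(¬p ∧ ¬q) there: 1:T, 2:F, 5:F. ✓
5: successors {1}; □(¬p ∧ ¬q) there: 1:T. ✓
Satisfying worlds: {4, 5}.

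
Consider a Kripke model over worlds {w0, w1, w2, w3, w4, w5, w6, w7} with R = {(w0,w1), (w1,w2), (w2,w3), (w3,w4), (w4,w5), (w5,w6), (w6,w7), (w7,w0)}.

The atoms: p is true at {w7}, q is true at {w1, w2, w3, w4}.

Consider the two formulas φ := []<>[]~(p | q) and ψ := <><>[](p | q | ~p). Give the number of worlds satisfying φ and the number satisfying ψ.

3 and 8

For []<>[]~(p | q):
w0: successors {w1}; <>[]~(p | q) there: w1:F. ✗
w1: successors {w2}; <>[]~(p | q) there: w2:F. ✗
w2: successors {w3}; <>[]~(p | q) there: w3:T. ✓
w3: successors {w4}; <>[]~(p | q) there: w4:T. ✓
w4: successors {w5}; <>[]~(p | q) there: w5:F. ✗
w5: successors {w6}; <>[]~(p | q) there: w6:T. ✓
w6: successors {w7}; <>[]~(p | q) there: w7:F. ✗
w7: successors {w0}; <>[]~(p | q) there: w0:F. ✗
— 3 worlds.
For <><>[](p | q | ~p):
w0: successors {w1}; <>[](p | q | ~p) there: w1:T. ✓
w1: successors {w2}; <>[](p | q | ~p) there: w2:T. ✓
w2: successors {w3}; <>[](p | q | ~p) there: w3:T. ✓
w3: successors {w4}; <>[](p | q | ~p) there: w4:T. ✓
w4: successors {w5}; <>[](p | q | ~p) there: w5:T. ✓
w5: successors {w6}; <>[](p | q | ~p) there: w6:T. ✓
w6: successors {w7}; <>[](p | q | ~p) there: w7:T. ✓
w7: successors {w0}; <>[](p | q | ~p) there: w0:T. ✓
— 8 worlds.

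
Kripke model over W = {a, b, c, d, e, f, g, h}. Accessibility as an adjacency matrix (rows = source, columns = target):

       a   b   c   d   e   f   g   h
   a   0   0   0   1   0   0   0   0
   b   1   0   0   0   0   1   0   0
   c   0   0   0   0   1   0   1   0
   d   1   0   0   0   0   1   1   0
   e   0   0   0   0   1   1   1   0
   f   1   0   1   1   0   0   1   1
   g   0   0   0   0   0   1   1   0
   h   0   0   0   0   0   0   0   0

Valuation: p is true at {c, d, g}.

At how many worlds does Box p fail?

6

a: successors {d}; p there: d:T. ✓
b: successors {a, f}; p there: a:F, f:F. ✗
c: successors {e, g}; p there: e:F, g:T. ✗
d: successors {a, f, g}; p there: a:F, f:F, g:T. ✗
e: successors {e, f, g}; p there: e:F, f:F, g:T. ✗
f: successors {a, c, d, g, h}; p there: a:F, c:T, d:T, g:T, h:F. ✗
g: successors {f, g}; p there: f:F, g:T. ✗
h: no successors, so Box p holds vacuously. ✓
Satisfying worlds: {a, h}.
So Box p fails at the other 6 worlds.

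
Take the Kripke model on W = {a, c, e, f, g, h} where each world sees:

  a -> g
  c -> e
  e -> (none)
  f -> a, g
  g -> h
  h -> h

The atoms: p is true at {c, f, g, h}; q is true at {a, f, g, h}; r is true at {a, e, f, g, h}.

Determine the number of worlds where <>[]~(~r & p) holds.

5

a: successors {g}; []~(~r & p) there: g:T. ✓
c: successors {e}; []~(~r & p) there: e:T. ✓
e: no successors, so <>[]~(~r & p) fails. ✗
f: successors {a, g}; []~(~r & p) there: a:T, g:T. ✓
g: successors {h}; []~(~r & p) there: h:T. ✓
h: successors {h}; []~(~r & p) there: h:T. ✓
Satisfying worlds: {a, c, f, g, h}.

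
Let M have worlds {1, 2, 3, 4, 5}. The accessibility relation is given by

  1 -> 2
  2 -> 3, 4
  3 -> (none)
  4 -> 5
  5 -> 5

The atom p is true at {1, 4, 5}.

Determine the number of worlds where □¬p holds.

2

1: successors {2}; ¬p there: 2:T. ✓
2: successors {3, 4}; ¬p there: 3:T, 4:F. ✗
3: no successors, so □¬p holds vacuously. ✓
4: successors {5}; ¬p there: 5:F. ✗
5: successors {5}; ¬p there: 5:F. ✗
Satisfying worlds: {1, 3}.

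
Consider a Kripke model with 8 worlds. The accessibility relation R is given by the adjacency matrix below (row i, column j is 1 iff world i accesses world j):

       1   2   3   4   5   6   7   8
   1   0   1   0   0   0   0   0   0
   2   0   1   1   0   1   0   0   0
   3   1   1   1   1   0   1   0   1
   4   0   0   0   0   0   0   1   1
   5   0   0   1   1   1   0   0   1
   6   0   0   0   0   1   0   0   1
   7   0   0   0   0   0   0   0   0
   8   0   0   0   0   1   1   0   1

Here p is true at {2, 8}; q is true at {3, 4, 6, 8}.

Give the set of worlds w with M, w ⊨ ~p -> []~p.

1: ~p is T, []~p is F. ✗
2: ~p is F, []~p is F. ✓
3: ~p is T, []~p is F. ✗
4: ~p is T, []~p is F. ✗
5: ~p is T, []~p is F. ✗
6: ~p is T, []~p is F. ✗
7: ~p is T, []~p is T. ✓
8: ~p is F, []~p is F. ✓

{2, 7, 8}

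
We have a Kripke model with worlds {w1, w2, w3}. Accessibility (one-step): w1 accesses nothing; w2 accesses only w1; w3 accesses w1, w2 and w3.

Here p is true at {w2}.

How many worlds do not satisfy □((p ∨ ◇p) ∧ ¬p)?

2

w1: no successors, so □((p ∨ ◇p) ∧ ¬p) holds vacuously. ✓
w2: successors {w1}; (p ∨ ◇p) ∧ ¬p there: w1:F. ✗
w3: successors {w1, w2, w3}; (p ∨ ◇p) ∧ ¬p there: w1:F, w2:F, w3:T. ✗
Satisfying worlds: {w1}.
So □((p ∨ ◇p) ∧ ¬p) fails at the other 2 worlds.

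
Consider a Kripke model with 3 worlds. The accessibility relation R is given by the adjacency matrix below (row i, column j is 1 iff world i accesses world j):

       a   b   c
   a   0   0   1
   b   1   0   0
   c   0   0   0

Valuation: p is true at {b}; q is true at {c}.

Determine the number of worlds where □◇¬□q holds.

1

a: successors {c}; ◇¬□q there: c:F. ✗
b: successors {a}; ◇¬□q there: a:F. ✗
c: no successors, so □◇¬□q holds vacuously. ✓
Satisfying worlds: {c}.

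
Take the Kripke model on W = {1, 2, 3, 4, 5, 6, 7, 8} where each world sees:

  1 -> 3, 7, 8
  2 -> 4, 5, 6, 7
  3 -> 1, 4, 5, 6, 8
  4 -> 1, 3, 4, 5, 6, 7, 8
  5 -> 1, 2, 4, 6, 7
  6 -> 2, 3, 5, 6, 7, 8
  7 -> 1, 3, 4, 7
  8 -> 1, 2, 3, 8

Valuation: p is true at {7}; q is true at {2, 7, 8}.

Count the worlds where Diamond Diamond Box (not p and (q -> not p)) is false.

1: successors {3, 7, 8}; Diamond Box (not p and (q -> not p)) there: 3:T, 7:T, 8:T. ✓
2: successors {4, 5, 6, 7}; Diamond Box (not p and (q -> not p)) there: 4:T, 5:F, 6:T, 7:T. ✓
3: successors {1, 4, 5, 6, 8}; Diamond Box (not p and (q -> not p)) there: 1:T, 4:T, 5:F, 6:T, 8:T. ✓
4: successors {1, 3, 4, 5, 6, 7, 8}; Diamond Box (not p and (q -> not p)) there: 1:T, 3:T, 4:T, 5:F, 6:T, 7:T, 8:T. ✓
5: successors {1, 2, 4, 6, 7}; Diamond Box (not p and (q -> not p)) there: 1:T, 2:F, 4:T, 6:T, 7:T. ✓
6: successors {2, 3, 5, 6, 7, 8}; Diamond Box (not p and (q -> not p)) there: 2:F, 3:T, 5:F, 6:T, 7:T, 8:T. ✓
7: successors {1, 3, 4, 7}; Diamond Box (not p and (q -> not p)) there: 1:T, 3:T, 4:T, 7:T. ✓
8: successors {1, 2, 3, 8}; Diamond Box (not p and (q -> not p)) there: 1:T, 2:F, 3:T, 8:T. ✓
Satisfying worlds: {1, 2, 3, 4, 5, 6, 7, 8}.
So Diamond Diamond Box (not p and (q -> not p)) fails at the other 0 worlds.

0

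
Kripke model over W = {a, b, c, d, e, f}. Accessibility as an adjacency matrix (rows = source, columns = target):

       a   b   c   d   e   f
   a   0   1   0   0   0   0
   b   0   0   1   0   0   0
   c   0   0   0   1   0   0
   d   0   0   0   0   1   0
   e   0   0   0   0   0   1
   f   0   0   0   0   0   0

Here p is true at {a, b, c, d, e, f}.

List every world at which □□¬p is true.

a: successors {b}; □¬p there: b:F. ✗
b: successors {c}; □¬p there: c:F. ✗
c: successors {d}; □¬p there: d:F. ✗
d: successors {e}; □¬p there: e:F. ✗
e: successors {f}; □¬p there: f:T. ✓
f: no successors, so □□¬p holds vacuously. ✓

{e, f}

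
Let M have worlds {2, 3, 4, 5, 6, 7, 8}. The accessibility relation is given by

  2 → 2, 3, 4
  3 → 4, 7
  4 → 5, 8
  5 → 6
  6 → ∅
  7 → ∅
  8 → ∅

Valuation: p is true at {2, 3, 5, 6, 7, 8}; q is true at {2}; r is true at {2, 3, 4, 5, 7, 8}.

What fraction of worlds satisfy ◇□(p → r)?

2: successors {2, 3, 4}; □(p → r) there: 2:T, 3:T, 4:T. ✓
3: successors {4, 7}; □(p → r) there: 4:T, 7:T. ✓
4: successors {5, 8}; □(p → r) there: 5:F, 8:T. ✓
5: successors {6}; □(p → r) there: 6:T. ✓
6: no successors, so ◇□(p → r) fails. ✗
7: no successors, so ◇□(p → r) fails. ✗
8: no successors, so ◇□(p → r) fails. ✗
That's 4 of 7 worlds, so 4/7.

4/7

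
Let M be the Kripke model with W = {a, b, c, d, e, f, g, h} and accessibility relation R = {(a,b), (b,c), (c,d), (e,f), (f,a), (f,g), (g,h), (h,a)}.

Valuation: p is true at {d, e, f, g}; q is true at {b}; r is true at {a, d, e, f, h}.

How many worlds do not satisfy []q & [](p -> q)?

a: []q is T, [](p -> q) is T. ✓
b: []q is F, [](p -> q) is T. ✗
c: []q is F, [](p -> q) is F. ✗
d: []q is T, [](p -> q) is T. ✓
e: []q is F, [](p -> q) is F. ✗
f: []q is F, [](p -> q) is F. ✗
g: []q is F, [](p -> q) is T. ✗
h: []q is F, [](p -> q) is T. ✗
Satisfying worlds: {a, d}.
So []q & [](p -> q) fails at the other 6 worlds.

6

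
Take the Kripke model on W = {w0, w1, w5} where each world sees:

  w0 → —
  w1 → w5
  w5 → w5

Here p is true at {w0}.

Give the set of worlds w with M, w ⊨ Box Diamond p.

w0: no successors, so Box Diamond p holds vacuously. ✓
w1: successors {w5}; Diamond p there: w5:F. ✗
w5: successors {w5}; Diamond p there: w5:F. ✗

{w0}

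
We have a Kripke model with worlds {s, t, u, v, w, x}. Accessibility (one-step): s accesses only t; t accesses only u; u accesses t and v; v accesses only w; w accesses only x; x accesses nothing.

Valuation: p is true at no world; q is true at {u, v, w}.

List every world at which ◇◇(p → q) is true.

{s, t, u, v}

s: successors {t}; ◇(p → q) there: t:T. ✓
t: successors {u}; ◇(p → q) there: u:T. ✓
u: successors {t, v}; ◇(p → q) there: t:T, v:T. ✓
v: successors {w}; ◇(p → q) there: w:T. ✓
w: successors {x}; ◇(p → q) there: x:F. ✗
x: no successors, so ◇◇(p → q) fails. ✗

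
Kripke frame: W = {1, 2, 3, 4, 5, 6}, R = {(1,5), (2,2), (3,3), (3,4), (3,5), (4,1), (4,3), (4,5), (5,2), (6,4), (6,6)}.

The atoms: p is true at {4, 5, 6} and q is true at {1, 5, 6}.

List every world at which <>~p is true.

1: successors {5}; ~p there: 5:F. ✗
2: successors {2}; ~p there: 2:T. ✓
3: successors {3, 4, 5}; ~p there: 3:T, 4:F, 5:F. ✓
4: successors {1, 3, 5}; ~p there: 1:T, 3:T, 5:F. ✓
5: successors {2}; ~p there: 2:T. ✓
6: successors {4, 6}; ~p there: 4:F, 6:F. ✗

{2, 3, 4, 5}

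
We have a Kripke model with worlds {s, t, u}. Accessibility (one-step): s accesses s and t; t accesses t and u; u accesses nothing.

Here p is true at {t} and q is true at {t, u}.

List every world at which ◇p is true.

s: successors {s, t}; p there: s:F, t:T. ✓
t: successors {t, u}; p there: t:T, u:F. ✓
u: no successors, so ◇p fails. ✗

{s, t}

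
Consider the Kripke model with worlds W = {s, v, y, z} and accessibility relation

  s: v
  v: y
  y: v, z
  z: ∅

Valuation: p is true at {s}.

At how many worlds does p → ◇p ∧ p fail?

1

s: p is T, ◇p ∧ p is F. ✗
v: p is F, ◇p ∧ p is F. ✓
y: p is F, ◇p ∧ p is F. ✓
z: p is F, ◇p ∧ p is F. ✓
Satisfying worlds: {v, y, z}.
So p → ◇p ∧ p fails at the other 1 world.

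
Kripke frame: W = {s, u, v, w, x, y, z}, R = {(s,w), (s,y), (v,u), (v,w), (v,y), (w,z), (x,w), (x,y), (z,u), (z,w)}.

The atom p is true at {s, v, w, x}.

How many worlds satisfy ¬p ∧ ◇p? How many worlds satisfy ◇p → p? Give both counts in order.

1 and 6

For ¬p ∧ ◇p:
s: ¬p is F, ◇p is T. ✗
u: ¬p is T, ◇p is F. ✗
v: ¬p is F, ◇p is T. ✗
w: ¬p is F, ◇p is F. ✗
x: ¬p is F, ◇p is T. ✗
y: ¬p is T, ◇p is F. ✗
z: ¬p is T, ◇p is T. ✓
— 1 world.
For ◇p → p:
s: ◇p is T, p is T. ✓
u: ◇p is F, p is F. ✓
v: ◇p is T, p is T. ✓
w: ◇p is F, p is T. ✓
x: ◇p is T, p is T. ✓
y: ◇p is F, p is F. ✓
z: ◇p is T, p is F. ✗
— 6 worlds.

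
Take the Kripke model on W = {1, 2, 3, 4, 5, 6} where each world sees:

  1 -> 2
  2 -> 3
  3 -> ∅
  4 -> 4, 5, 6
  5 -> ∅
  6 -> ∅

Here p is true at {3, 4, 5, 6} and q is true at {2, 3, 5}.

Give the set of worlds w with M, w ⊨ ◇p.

1: successors {2}; p there: 2:F. ✗
2: successors {3}; p there: 3:T. ✓
3: no successors, so ◇p fails. ✗
4: successors {4, 5, 6}; p there: 4:T, 5:T, 6:T. ✓
5: no successors, so ◇p fails. ✗
6: no successors, so ◇p fails. ✗

{2, 4}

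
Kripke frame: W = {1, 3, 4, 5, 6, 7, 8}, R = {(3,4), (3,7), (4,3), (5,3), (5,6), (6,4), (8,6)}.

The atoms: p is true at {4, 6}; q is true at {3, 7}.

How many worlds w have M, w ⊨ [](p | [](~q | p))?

5

1: no successors, so [](p | [](~q | p)) holds vacuously. ✓
3: successors {4, 7}; p | [](~q | p) there: 4:T, 7:T. ✓
4: successors {3}; p | [](~q | p) there: 3:F. ✗
5: successors {3, 6}; p | [](~q | p) there: 3:F, 6:T. ✗
6: successors {4}; p | [](~q | p) there: 4:T. ✓
7: no successors, so [](p | [](~q | p)) holds vacuously. ✓
8: successors {6}; p | [](~q | p) there: 6:T. ✓
Satisfying worlds: {1, 3, 6, 7, 8}.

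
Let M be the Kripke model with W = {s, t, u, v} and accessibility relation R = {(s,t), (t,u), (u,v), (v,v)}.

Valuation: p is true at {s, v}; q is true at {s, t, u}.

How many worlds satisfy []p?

2

s: successors {t}; p there: t:F. ✗
t: successors {u}; p there: u:F. ✗
u: successors {v}; p there: v:T. ✓
v: successors {v}; p there: v:T. ✓
Satisfying worlds: {u, v}.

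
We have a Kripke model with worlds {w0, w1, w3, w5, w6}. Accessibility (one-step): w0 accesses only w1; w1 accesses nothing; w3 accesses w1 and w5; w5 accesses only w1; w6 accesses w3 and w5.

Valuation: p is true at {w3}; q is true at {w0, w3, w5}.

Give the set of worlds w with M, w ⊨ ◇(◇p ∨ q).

{w3, w6}

w0: successors {w1}; ◇p ∨ q there: w1:F. ✗
w1: no successors, so ◇(◇p ∨ q) fails. ✗
w3: successors {w1, w5}; ◇p ∨ q there: w1:F, w5:T. ✓
w5: successors {w1}; ◇p ∨ q there: w1:F. ✗
w6: successors {w3, w5}; ◇p ∨ q there: w3:T, w5:T. ✓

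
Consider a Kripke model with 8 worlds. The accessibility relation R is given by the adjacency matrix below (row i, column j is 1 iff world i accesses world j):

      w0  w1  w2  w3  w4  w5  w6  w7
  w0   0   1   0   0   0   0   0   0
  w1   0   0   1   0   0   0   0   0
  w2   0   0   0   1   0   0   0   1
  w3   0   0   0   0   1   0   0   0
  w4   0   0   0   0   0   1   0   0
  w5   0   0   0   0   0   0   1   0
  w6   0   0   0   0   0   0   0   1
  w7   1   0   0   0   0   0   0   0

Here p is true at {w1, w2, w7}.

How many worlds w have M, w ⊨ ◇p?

4

w0: successors {w1}; p there: w1:T. ✓
w1: successors {w2}; p there: w2:T. ✓
w2: successors {w3, w7}; p there: w3:F, w7:T. ✓
w3: successors {w4}; p there: w4:F. ✗
w4: successors {w5}; p there: w5:F. ✗
w5: successors {w6}; p there: w6:F. ✗
w6: successors {w7}; p there: w7:T. ✓
w7: successors {w0}; p there: w0:F. ✗
Satisfying worlds: {w0, w1, w2, w6}.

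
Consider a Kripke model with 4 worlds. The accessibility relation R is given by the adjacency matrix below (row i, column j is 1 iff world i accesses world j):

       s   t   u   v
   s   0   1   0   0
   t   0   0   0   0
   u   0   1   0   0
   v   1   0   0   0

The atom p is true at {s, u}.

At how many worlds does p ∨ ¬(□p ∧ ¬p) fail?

2

s: p is T, ¬(□p ∧ ¬p) is T. ✓
t: p is F, ¬(□p ∧ ¬p) is F. ✗
u: p is T, ¬(□p ∧ ¬p) is T. ✓
v: p is F, ¬(□p ∧ ¬p) is F. ✗
Satisfying worlds: {s, u}.
So p ∨ ¬(□p ∧ ¬p) fails at the other 2 worlds.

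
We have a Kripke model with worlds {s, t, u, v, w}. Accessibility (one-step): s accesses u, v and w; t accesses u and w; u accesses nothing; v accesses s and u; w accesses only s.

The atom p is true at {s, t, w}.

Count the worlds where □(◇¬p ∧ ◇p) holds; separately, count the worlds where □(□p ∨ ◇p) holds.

2 and 5

For □(◇¬p ∧ ◇p):
s: successors {u, v, w}; ◇¬p ∧ ◇p there: u:F, v:T, w:F. ✗
t: successors {u, w}; ◇¬p ∧ ◇p there: u:F, w:F. ✗
u: no successors, so □(◇¬p ∧ ◇p) holds vacuously. ✓
v: successors {s, u}; ◇¬p ∧ ◇p there: s:T, u:F. ✗
w: successors {s}; ◇¬p ∧ ◇p there: s:T. ✓
— 2 worlds.
For □(□p ∨ ◇p):
s: successors {u, v, w}; □p ∨ ◇p there: u:T, v:T, w:T. ✓
t: successors {u, w}; □p ∨ ◇p there: u:T, w:T. ✓
u: no successors, so □(□p ∨ ◇p) holds vacuously. ✓
v: successors {s, u}; □p ∨ ◇p there: s:T, u:T. ✓
w: successors {s}; □p ∨ ◇p there: s:T. ✓
— 5 worlds.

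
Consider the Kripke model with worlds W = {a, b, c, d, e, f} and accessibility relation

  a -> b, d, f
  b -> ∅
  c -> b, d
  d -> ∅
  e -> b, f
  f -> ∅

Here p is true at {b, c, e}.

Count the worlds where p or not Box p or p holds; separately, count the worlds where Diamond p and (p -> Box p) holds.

4 and 1

For p or not Box p or p:
a: p or not Box p is T, p is F. ✓
b: p or not Box p is T, p is T. ✓
c: p or not Box p is T, p is T. ✓
d: p or not Box p is F, p is F. ✗
e: p or not Box p is T, p is T. ✓
f: p or not Box p is F, p is F. ✗
— 4 worlds.
For Diamond p and (p -> Box p):
a: Diamond p is T, p -> Box p is T. ✓
b: Diamond p is F, p -> Box p is T. ✗
c: Diamond p is T, p -> Box p is F. ✗
d: Diamond p is F, p -> Box p is T. ✗
e: Diamond p is T, p -> Box p is F. ✗
f: Diamond p is F, p -> Box p is T. ✗
— 1 world.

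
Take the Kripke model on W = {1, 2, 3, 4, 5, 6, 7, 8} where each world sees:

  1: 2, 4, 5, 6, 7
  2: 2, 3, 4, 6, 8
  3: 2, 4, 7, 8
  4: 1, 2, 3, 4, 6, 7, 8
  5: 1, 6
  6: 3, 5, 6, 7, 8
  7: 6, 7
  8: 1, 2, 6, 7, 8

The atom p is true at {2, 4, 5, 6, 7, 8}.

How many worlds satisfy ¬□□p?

8

1: □□p is F. ✓
2: □□p is F. ✓
3: □□p is F. ✓
4: □□p is F. ✓
5: □□p is F. ✓
6: □□p is F. ✓
7: □□p is F. ✓
8: □□p is F. ✓
Satisfying worlds: {1, 2, 3, 4, 5, 6, 7, 8}.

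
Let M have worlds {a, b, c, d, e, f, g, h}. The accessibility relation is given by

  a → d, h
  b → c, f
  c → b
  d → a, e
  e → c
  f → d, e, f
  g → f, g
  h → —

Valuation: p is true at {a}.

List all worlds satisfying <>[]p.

{a}

a: successors {d, h}; []p there: d:F, h:T. ✓
b: successors {c, f}; []p there: c:F, f:F. ✗
c: successors {b}; []p there: b:F. ✗
d: successors {a, e}; []p there: a:F, e:F. ✗
e: successors {c}; []p there: c:F. ✗
f: successors {d, e, f}; []p there: d:F, e:F, f:F. ✗
g: successors {f, g}; []p there: f:F, g:F. ✗
h: no successors, so <>[]p fails. ✗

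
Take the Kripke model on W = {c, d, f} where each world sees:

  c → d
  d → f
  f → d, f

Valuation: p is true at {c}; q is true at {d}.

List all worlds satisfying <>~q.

c: successors {d}; ~q there: d:F. ✗
d: successors {f}; ~q there: f:T. ✓
f: successors {d, f}; ~q there: d:F, f:T. ✓

{d, f}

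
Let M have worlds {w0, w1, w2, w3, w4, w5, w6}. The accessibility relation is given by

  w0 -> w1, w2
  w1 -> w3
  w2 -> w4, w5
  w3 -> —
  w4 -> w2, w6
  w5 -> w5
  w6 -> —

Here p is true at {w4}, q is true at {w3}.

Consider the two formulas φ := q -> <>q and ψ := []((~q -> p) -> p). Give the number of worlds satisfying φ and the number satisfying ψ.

6 and 6

For q -> <>q:
w0: q is F, <>q is F. ✓
w1: q is F, <>q is T. ✓
w2: q is F, <>q is F. ✓
w3: q is T, <>q is F. ✗
w4: q is F, <>q is F. ✓
w5: q is F, <>q is F. ✓
w6: q is F, <>q is F. ✓
— 6 worlds.
For []((~q -> p) -> p):
w0: successors {w1, w2}; (~q -> p) -> p there: w1:T, w2:T. ✓
w1: successors {w3}; (~q -> p) -> p there: w3:F. ✗
w2: successors {w4, w5}; (~q -> p) -> p there: w4:T, w5:T. ✓
w3: no successors, so []((~q -> p) -> p) holds vacuously. ✓
w4: successors {w2, w6}; (~q -> p) -> p there: w2:T, w6:T. ✓
w5: successors {w5}; (~q -> p) -> p there: w5:T. ✓
w6: no successors, so []((~q -> p) -> p) holds vacuously. ✓
— 6 worlds.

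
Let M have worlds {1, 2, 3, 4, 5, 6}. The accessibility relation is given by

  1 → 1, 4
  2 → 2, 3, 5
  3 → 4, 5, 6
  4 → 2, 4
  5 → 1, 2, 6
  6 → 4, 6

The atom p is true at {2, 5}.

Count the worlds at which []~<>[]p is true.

6

1: successors {1, 4}; ~<>[]p there: 1:T, 4:T. ✓
2: successors {2, 3, 5}; ~<>[]p there: 2:T, 3:T, 5:T. ✓
3: successors {4, 5, 6}; ~<>[]p there: 4:T, 5:T, 6:T. ✓
4: successors {2, 4}; ~<>[]p there: 2:T, 4:T. ✓
5: successors {1, 2, 6}; ~<>[]p there: 1:T, 2:T, 6:T. ✓
6: successors {4, 6}; ~<>[]p there: 4:T, 6:T. ✓
Satisfying worlds: {1, 2, 3, 4, 5, 6}.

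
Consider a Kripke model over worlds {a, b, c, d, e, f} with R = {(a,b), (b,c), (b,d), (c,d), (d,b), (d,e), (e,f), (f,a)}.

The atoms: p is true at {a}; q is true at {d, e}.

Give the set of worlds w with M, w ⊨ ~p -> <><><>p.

{a, d}

a: ~p is F, <><><>p is F. ✓
b: ~p is T, <><><>p is F. ✗
c: ~p is T, <><><>p is F. ✗
d: ~p is T, <><><>p is T. ✓
e: ~p is T, <><><>p is F. ✗
f: ~p is T, <><><>p is F. ✗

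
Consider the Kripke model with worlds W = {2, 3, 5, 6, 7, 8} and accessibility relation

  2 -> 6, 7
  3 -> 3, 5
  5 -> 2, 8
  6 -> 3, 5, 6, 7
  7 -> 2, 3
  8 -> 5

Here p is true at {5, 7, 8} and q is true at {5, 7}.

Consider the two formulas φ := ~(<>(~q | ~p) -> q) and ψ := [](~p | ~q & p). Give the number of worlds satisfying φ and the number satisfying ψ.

For ~(<>(~q | ~p) -> q):
2: <>(~q | ~p) -> q is F. ✓
3: <>(~q | ~p) -> q is F. ✓
5: <>(~q | ~p) -> q is T. ✗
6: <>(~q | ~p) -> q is F. ✓
7: <>(~q | ~p) -> q is T. ✗
8: <>(~q | ~p) -> q is T. ✗
— 3 worlds.
For [](~p | ~q & p):
2: successors {6, 7}; ~p | ~q & p there: 6:T, 7:F. ✗
3: successors {3, 5}; ~p | ~q & p there: 3:T, 5:F. ✗
5: successors {2, 8}; ~p | ~q & p there: 2:T, 8:T. ✓
6: successors {3, 5, 6, 7}; ~p | ~q & p there: 3:T, 5:F, 6:T, 7:F. ✗
7: successors {2, 3}; ~p | ~q & p there: 2:T, 3:T. ✓
8: successors {5}; ~p | ~q & p there: 5:F. ✗
— 2 worlds.

3 and 2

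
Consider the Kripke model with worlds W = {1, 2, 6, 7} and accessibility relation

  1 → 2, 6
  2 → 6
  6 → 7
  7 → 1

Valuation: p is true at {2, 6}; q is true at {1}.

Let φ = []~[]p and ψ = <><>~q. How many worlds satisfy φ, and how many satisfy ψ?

For []~[]p:
1: successors {2, 6}; ~[]p there: 2:F, 6:T. ✗
2: successors {6}; ~[]p there: 6:T. ✓
6: successors {7}; ~[]p there: 7:T. ✓
7: successors {1}; ~[]p there: 1:F. ✗
— 2 worlds.
For <><>~q:
1: successors {2, 6}; <>~q there: 2:T, 6:T. ✓
2: successors {6}; <>~q there: 6:T. ✓
6: successors {7}; <>~q there: 7:F. ✗
7: successors {1}; <>~q there: 1:T. ✓
— 3 worlds.

2 and 3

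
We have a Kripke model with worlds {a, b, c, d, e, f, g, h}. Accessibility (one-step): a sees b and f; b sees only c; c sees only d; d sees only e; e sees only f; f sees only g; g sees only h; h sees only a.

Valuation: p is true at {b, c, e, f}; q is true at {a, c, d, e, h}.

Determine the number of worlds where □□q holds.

4

a: successors {b, f}; □q there: b:T, f:F. ✗
b: successors {c}; □q there: c:T. ✓
c: successors {d}; □q there: d:T. ✓
d: successors {e}; □q there: e:F. ✗
e: successors {f}; □q there: f:F. ✗
f: successors {g}; □q there: g:T. ✓
g: successors {h}; □q there: h:T. ✓
h: successors {a}; □q there: a:F. ✗
Satisfying worlds: {b, c, f, g}.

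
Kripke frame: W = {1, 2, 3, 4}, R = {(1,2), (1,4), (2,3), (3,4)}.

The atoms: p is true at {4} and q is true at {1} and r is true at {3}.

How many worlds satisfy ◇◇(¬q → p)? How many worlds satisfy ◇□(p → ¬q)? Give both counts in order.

For ◇◇(¬q → p):
1: successors {2, 4}; ◇(¬q → p) there: 2:F, 4:F. ✗
2: successors {3}; ◇(¬q → p) there: 3:T. ✓
3: successors {4}; ◇(¬q → p) there: 4:F. ✗
4: no successors, so ◇◇(¬q → p) fails. ✗
— 1 world.
For ◇□(p → ¬q):
1: successors {2, 4}; □(p → ¬q) there: 2:T, 4:T. ✓
2: successors {3}; □(p → ¬q) there: 3:T. ✓
3: successors {4}; □(p → ¬q) there: 4:T. ✓
4: no successors, so ◇□(p → ¬q) fails. ✗
— 3 worlds.

1 and 3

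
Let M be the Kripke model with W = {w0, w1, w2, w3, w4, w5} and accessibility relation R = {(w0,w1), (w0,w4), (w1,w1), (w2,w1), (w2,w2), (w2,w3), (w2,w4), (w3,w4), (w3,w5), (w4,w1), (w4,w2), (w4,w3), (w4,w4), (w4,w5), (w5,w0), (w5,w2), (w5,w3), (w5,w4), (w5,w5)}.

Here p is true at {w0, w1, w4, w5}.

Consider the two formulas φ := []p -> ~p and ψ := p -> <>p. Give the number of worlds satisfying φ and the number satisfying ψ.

For []p -> ~p:
w0: []p is T, ~p is F. ✗
w1: []p is T, ~p is F. ✗
w2: []p is F, ~p is T. ✓
w3: []p is T, ~p is T. ✓
w4: []p is F, ~p is F. ✓
w5: []p is F, ~p is F. ✓
— 4 worlds.
For p -> <>p:
w0: p is T, <>p is T. ✓
w1: p is T, <>p is T. ✓
w2: p is F, <>p is T. ✓
w3: p is F, <>p is T. ✓
w4: p is T, <>p is T. ✓
w5: p is T, <>p is T. ✓
— 6 worlds.

4 and 6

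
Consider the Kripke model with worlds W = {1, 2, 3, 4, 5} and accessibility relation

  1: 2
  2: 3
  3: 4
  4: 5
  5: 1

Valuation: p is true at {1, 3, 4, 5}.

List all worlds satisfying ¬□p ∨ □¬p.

1: ¬□p is T, □¬p is T. ✓
2: ¬□p is F, □¬p is F. ✗
3: ¬□p is F, □¬p is F. ✗
4: ¬□p is F, □¬p is F. ✗
5: ¬□p is F, □¬p is F. ✗

{1}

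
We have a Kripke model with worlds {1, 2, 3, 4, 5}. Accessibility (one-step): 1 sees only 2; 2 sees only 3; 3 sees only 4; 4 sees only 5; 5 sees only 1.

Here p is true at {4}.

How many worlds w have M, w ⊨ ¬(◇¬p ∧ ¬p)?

1: ◇¬p ∧ ¬p is T. ✗
2: ◇¬p ∧ ¬p is T. ✗
3: ◇¬p ∧ ¬p is F. ✓
4: ◇¬p ∧ ¬p is F. ✓
5: ◇¬p ∧ ¬p is T. ✗
Satisfying worlds: {3, 4}.

2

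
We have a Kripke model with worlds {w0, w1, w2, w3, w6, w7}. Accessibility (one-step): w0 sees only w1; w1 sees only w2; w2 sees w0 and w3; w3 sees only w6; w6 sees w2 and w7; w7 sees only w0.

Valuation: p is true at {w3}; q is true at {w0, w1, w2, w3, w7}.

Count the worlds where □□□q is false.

2

w0: successors {w1}; □□q there: w1:T. ✓
w1: successors {w2}; □□q there: w2:F. ✗
w2: successors {w0, w3}; □□q there: w0:T, w3:T. ✓
w3: successors {w6}; □□q there: w6:T. ✓
w6: successors {w2, w7}; □□q there: w2:F, w7:T. ✗
w7: successors {w0}; □□q there: w0:T. ✓
Satisfying worlds: {w0, w2, w3, w7}.
So □□□q fails at the other 2 worlds.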